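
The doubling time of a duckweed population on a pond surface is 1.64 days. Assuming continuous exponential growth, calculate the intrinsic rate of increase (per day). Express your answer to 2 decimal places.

0.42 per day

r = ln(2)/t_d = 0.6931/1.64 = 0.42265.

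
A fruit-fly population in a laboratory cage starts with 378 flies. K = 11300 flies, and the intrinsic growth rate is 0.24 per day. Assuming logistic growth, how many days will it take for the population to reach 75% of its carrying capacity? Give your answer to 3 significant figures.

A = (K − N₀)/N₀ = (11300 − 378)/378 = 28.894.
Solve 11300/(1 + 28.894·e^(−0.24t)) = 8475: 1 + 28.894·e^(−0.24t) = 1.3333, so e^(−0.24t) = 0.0115363.
−0.24·t = ln(0.0115363) = -4.4623, so t = 4.4623/0.24 = 18.593.

18.6 days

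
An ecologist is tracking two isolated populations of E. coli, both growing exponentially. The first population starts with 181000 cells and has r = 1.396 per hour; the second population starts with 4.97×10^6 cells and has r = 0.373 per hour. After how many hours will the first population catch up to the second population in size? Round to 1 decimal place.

3.2 hours

Set 181000·e^(1.396t) = 4.97×10^6·e^(0.373t).
e^((1.396 − 0.373)t) = 4.97×10^6/181000 → e^(1.023·t) = 27.459.
1.023·t = ln(27.459) = 3.3127, so t = 3.3127/1.023 = 3.2382.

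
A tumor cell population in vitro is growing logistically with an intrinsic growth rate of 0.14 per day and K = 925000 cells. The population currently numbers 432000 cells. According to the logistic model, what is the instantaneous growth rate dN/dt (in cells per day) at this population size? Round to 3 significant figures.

32200 cells per day

dN/dt = rN(1 − N/K) = 0.14 × 432000 × (1 − 432000/925000).
1 − 432000/925000 = 0.53297; dN/dt = 0.14 × 432000 × 0.53297 = 32234.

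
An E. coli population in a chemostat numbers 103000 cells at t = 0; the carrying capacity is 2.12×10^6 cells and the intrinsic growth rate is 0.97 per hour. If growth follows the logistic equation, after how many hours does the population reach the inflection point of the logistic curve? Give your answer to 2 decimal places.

3.07 hours

Logistic growth is fastest at N = K/2 = 1.06×10^6.
A = (K − N₀)/N₀ = 19.583. Set K/(1 + A·e^(−rt)) = K/2 → A·e^(−rt) = 1.
e^(−0.97t) = 1/19.583 = 0.0510659, so t = ln(19.583)/0.97 = 2.9746/0.97 = 3.0666.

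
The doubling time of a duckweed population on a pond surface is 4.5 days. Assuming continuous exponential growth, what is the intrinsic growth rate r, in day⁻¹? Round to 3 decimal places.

r = ln(2)/t_d = 0.6931/4.5 = 0.15403.

0.154 per day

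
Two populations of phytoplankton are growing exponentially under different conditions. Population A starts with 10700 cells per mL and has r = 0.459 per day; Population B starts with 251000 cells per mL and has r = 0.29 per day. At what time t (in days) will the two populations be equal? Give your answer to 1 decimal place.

18.7 days

Set 10700·e^(0.459t) = 251000·e^(0.29t).
e^((0.459 − 0.29)t) = 251000/10700 → e^(0.169·t) = 23.458.
0.169·t = ln(23.458) = 3.1552, so t = 3.1552/0.169 = 18.67.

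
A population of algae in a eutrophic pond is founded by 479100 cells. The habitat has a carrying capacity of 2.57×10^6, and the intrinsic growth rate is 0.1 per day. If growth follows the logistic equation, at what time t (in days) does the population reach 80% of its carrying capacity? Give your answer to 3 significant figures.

28.6 days

A = (K − N₀)/N₀ = (2.57×10^6 − 479100)/479100 = 4.3642.
Solve 2.57×10^6/(1 + 4.3642·e^(−0.1t)) = 2.056×10^6: 1 + 4.3642·e^(−0.1t) = 1.25, so e^(−0.1t) = 0.0572839.
−0.1·t = ln(0.0572839) = -2.8597, so t = 2.8597/0.1 = 28.597.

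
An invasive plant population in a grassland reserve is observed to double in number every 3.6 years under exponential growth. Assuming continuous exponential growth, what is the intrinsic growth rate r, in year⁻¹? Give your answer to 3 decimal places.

0.193 per year

r = ln(2)/t_d = 0.6931/3.6 = 0.19254.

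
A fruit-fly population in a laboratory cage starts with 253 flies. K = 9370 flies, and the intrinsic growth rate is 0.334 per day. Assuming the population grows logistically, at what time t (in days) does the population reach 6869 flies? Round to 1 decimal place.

13.8 days

A = (K − N₀)/N₀ = (9370 − 253)/253 = 36.036.
Solve 9370/(1 + 36.036·e^(−0.334t)) = 6869: 1 + 36.036·e^(−0.334t) = 1.3641, so e^(−0.334t) = 0.0101039.
−0.334·t = ln(0.0101039) = -4.5948, so t = 4.5948/0.334 = 13.757.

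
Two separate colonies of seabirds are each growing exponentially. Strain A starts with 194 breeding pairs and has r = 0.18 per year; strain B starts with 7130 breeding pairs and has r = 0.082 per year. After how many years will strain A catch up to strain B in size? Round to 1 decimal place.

36.8 years

Set 194·e^(0.18t) = 7130·e^(0.082t).
e^((0.18 − 0.082)t) = 7130/194 → e^(0.098·t) = 36.753.
0.098·t = ln(36.753) = 3.6042, so t = 3.6042/0.098 = 36.778.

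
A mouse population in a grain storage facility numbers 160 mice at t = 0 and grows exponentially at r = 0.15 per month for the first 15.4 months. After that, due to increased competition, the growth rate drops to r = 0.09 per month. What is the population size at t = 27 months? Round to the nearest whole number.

4579 mice

Phase 1: N(15.4) = 160·e^(0.15×15.4) = 160·e^2.31 = 1611.91.
Phase 2 runs for 27 − 15.4 = 11.6 months at r = 0.09.
N(27) = 1611.91·e^(0.09×11.6) = 1611.91·e^1.044 = 4578.72.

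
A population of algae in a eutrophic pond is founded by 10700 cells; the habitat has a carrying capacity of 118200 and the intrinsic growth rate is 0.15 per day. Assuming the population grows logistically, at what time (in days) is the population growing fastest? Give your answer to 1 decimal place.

Logistic growth is fastest at N = K/2 = 59100.
A = (K − N₀)/N₀ = 10.047. Set K/(1 + A·e^(−rt)) = K/2 → A·e^(−rt) = 1.
e^(−0.15t) = 1/10.047 = 0.0995349, so t = ln(10.047)/0.15 = 2.3072/0.15 = 15.382.

15.4 days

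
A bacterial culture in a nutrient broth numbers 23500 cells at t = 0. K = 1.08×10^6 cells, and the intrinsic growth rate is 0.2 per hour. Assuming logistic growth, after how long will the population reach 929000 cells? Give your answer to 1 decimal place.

A = (K − N₀)/N₀ = (1.08×10^6 − 23500)/23500 = 44.957.
Solve 1.08×10^6/(1 + 44.957·e^(−0.2t)) = 929000: 1 + 44.957·e^(−0.2t) = 1.1625, so e^(−0.2t) = 0.00361543.
−0.2·t = ln(0.00361543) = -5.6225, so t = 5.6225/0.2 = 28.113.

28.1 hours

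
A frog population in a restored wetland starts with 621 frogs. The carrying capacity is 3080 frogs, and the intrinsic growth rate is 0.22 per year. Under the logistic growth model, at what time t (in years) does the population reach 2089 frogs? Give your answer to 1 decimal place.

A = (K − N₀)/N₀ = (3080 − 621)/621 = 3.9597.
Solve 3080/(1 + 3.9597·e^(−0.22t)) = 2089: 1 + 3.9597·e^(−0.22t) = 1.4744, so e^(−0.22t) = 0.119803.
−0.22·t = ln(0.119803) = -2.1219, so t = 2.1219/0.22 = 9.645.

9.6 years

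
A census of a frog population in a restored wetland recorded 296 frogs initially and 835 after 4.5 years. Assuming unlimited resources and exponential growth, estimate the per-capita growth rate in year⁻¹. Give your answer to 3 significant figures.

0.230 per year

From N(t) = N₀·e^(rt): e^(r·4.5) = 835/296 = 2.8209.
r·4.5 = ln(2.8209) = 1.0371, so r = 1.0371/4.5 = 0.23046.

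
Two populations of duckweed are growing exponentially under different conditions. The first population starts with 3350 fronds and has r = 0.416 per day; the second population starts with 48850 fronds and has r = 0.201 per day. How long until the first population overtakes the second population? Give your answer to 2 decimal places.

12.46 days

Set 3350·e^(0.416t) = 48850·e^(0.201t).
e^((0.416 − 0.201)t) = 48850/3350 → e^(0.215·t) = 14.582.
0.215·t = ln(14.582) = 2.6798, so t = 2.6798/0.215 = 12.464.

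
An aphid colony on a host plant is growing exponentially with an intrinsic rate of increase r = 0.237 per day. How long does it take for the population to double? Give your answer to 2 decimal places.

2.92 days

Doubling time t_d = ln(2)/r = 0.6931/0.237 = 2.9247.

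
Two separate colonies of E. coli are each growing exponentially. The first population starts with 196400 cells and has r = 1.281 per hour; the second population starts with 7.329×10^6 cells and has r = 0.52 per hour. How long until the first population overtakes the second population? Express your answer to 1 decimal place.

4.8 hours

Set 196400·e^(1.281t) = 7.329×10^6·e^(0.52t).
e^((1.281 − 0.52)t) = 7.329×10^6/196400 → e^(0.761·t) = 37.317.
0.761·t = ln(37.317) = 3.6194, so t = 3.6194/0.761 = 4.7562.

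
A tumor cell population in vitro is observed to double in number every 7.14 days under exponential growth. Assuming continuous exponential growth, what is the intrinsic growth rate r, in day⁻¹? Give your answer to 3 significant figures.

r = ln(2)/t_d = 0.6931/7.14 = 0.097079.

0.0971 per day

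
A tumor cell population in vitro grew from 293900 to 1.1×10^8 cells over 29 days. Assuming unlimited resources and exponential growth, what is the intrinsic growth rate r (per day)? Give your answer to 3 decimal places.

From N(t) = N₀·e^(rt): e^(r·29) = 1.1×10^8/293900 = 374.28.
r·29 = ln(374.28) = 5.925, so r = 5.925/29 = 0.20431.

0.204 per day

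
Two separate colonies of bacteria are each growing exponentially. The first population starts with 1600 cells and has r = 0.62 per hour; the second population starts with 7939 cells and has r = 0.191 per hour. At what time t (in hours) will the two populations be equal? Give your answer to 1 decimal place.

3.7 hours

Set 1600·e^(0.62t) = 7939·e^(0.191t).
e^((0.62 − 0.191)t) = 7939/1600 → e^(0.429·t) = 4.9619.
0.429·t = ln(4.9619) = 1.6018, so t = 1.6018/0.429 = 3.7338.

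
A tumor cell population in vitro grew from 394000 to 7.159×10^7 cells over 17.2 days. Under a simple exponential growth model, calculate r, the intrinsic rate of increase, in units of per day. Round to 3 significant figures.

From N(t) = N₀·e^(rt): e^(r·17.2) = 7.159×10^7/394000 = 181.7.
r·17.2 = ln(181.7) = 5.2024, so r = 5.2024/17.2 = 0.30246.

0.302 per day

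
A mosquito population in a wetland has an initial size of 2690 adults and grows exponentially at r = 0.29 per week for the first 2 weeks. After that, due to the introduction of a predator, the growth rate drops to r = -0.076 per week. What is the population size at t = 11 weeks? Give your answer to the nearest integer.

Phase 1: N(2) = 2690·e^(0.29×2) = 2690·e^0.58 = 4804.44.
Phase 2 runs for 11 − 2 = 9 weeks at r = -0.076.
N(11) = 4804.44·e^(-0.076×9) = 4804.44·e^-0.684 = 2424.3.

2424 adults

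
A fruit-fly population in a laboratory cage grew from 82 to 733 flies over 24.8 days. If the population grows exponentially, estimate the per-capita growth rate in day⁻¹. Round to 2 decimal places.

0.09 per day

From N(t) = N₀·e^(rt): e^(r·24.8) = 733/82 = 8.939.
r·24.8 = ln(8.939) = 2.1904, so r = 2.1904/24.8 = 0.088324.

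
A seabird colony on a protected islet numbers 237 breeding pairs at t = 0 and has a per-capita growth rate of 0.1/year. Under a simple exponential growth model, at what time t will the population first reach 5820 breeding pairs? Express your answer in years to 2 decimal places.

32.01 years

Set N₀·e^(rt) = 5820: e^(0.1·t) = 5820/237 = 24.557.
0.1·t = ln(24.557) = 3.201, so t = 3.201/0.1 = 32.01.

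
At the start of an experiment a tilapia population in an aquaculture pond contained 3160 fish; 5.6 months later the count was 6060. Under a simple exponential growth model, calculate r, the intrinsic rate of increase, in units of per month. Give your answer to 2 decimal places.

0.12 per month

From N(t) = N₀·e^(rt): e^(r·5.6) = 6060/3160 = 1.9177.
r·5.6 = ln(1.9177) = 0.65114, so r = 0.65114/5.6 = 0.11627.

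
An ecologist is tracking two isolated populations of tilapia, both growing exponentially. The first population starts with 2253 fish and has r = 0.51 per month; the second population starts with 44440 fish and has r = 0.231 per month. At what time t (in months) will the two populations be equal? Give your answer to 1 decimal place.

Set 2253·e^(0.51t) = 44440·e^(0.231t).
e^((0.51 − 0.231)t) = 44440/2253 → e^(0.279·t) = 19.725.
0.279·t = ln(19.725) = 2.9819, so t = 2.9819/0.279 = 10.688.

10.7 months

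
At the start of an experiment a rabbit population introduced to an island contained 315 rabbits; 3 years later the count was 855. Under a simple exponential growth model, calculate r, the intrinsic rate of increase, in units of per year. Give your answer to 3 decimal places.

From N(t) = N₀·e^(rt): e^(r·3) = 855/315 = 2.7143.
r·3 = ln(2.7143) = 0.99853, so r = 0.99853/3 = 0.33284.

0.333 per year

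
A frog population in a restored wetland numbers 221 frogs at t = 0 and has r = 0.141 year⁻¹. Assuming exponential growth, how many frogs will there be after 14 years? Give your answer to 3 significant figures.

1590 frogs

N(t) = N₀·e^(rt) = 221 × e^(0.141×14) = 221 × e^1.974.
e^1.974 ≈ 7.1994, so N ≈ 221 × 7.1994 = 1591.07.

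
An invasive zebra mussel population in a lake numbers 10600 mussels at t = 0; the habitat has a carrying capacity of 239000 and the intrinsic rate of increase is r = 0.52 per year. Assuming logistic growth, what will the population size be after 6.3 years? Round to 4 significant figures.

A = (K − N₀)/N₀ = (239000 − 10600)/10600 = 21.547.
N(t) = K/(1 + A·e^(−rt)) = 239000/(1 + 21.547×e^(−0.52×6.3)).
e^(−3.276) = 0.037779; denominator = 1 + 21.547×0.037779 = 1.814.
N = 239000/1.814 = 131751.

131800 mussels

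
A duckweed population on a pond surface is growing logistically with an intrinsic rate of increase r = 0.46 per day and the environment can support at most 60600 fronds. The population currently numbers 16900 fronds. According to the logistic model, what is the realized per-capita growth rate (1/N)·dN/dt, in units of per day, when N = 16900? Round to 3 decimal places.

(1/N)·dN/dt = r(1 − N/K) = 0.46 × (1 − 16900/60600).
= 0.46 × 0.72112 = 0.33172.

0.332 per day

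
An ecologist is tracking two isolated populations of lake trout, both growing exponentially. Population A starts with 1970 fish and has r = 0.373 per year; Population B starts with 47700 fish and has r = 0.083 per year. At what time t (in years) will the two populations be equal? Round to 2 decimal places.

Set 1970·e^(0.373t) = 47700·e^(0.083t).
e^((0.373 − 0.083)t) = 47700/1970 → e^(0.29·t) = 24.213.
0.29·t = ln(24.213) = 3.1869, so t = 3.1869/0.29 = 10.989.

10.99 years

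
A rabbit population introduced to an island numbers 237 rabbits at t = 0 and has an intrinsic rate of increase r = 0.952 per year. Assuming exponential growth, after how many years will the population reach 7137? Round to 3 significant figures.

Set N₀·e^(rt) = 7137: e^(0.952·t) = 7137/237 = 30.114.
0.952·t = ln(30.114) = 3.405, so t = 3.405/0.952 = 3.5767.

3.58 years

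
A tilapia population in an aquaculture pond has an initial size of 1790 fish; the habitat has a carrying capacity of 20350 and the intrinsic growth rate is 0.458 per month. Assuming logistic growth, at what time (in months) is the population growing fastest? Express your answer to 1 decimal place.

5.1 months

Logistic growth is fastest at N = K/2 = 10175.
A = (K − N₀)/N₀ = 10.369. Set K/(1 + A·e^(−rt)) = K/2 → A·e^(−rt) = 1.
e^(−0.458t) = 1/10.369 = 0.096444, so t = ln(10.369)/0.458 = 2.3388/0.458 = 5.1065.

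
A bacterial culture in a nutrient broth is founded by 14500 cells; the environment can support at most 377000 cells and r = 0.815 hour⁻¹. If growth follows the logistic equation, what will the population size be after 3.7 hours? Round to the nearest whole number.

A = (K − N₀)/N₀ = (377000 − 14500)/14500 = 25.
N(t) = K/(1 + A·e^(−rt)) = 377000/(1 + 25×e^(−0.815×3.7)).
e^(−3.015) = 0.049021; denominator = 1 + 25×0.049021 = 2.2255.
N = 377000/2.2255 = 169398.

169398 cells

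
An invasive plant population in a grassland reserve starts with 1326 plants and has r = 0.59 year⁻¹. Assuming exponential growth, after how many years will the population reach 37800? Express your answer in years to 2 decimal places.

5.68 years

Set N₀·e^(rt) = 37800: e^(0.59·t) = 37800/1326 = 28.507.
0.59·t = ln(28.507) = 3.3501, so t = 3.3501/0.59 = 5.6782.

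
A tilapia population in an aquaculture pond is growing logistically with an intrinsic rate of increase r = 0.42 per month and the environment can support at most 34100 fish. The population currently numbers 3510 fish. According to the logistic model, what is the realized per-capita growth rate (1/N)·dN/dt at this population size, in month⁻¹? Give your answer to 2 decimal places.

(1/N)·dN/dt = r(1 − N/K) = 0.42 × (1 − 3510/34100).
= 0.42 × 0.89707 = 0.37677.

0.38 per month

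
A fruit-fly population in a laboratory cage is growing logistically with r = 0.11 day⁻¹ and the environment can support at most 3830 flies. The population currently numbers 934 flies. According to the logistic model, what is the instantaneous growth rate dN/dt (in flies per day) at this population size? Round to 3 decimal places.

dN/dt = rN(1 − N/K) = 0.11 × 934 × (1 − 934/3830).
1 − 934/3830 = 0.75614; dN/dt = 0.11 × 934 × 0.75614 = 77.685.

77.685 flies per day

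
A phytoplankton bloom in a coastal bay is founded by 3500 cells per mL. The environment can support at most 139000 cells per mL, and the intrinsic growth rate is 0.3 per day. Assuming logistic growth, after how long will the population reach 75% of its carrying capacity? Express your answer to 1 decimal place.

15.8 days

A = (K − N₀)/N₀ = (139000 − 3500)/3500 = 38.714.
Solve 139000/(1 + 38.714·e^(−0.3t)) = 104250: 1 + 38.714·e^(−0.3t) = 1.3333, so e^(−0.3t) = 0.00861009.
−0.3·t = ln(0.00861009) = -4.7548, so t = 4.7548/0.3 = 15.849.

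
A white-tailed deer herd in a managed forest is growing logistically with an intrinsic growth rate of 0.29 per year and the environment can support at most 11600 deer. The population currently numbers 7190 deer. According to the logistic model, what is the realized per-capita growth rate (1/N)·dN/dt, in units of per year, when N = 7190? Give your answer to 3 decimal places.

0.110 per year

(1/N)·dN/dt = r(1 − N/K) = 0.29 × (1 − 7190/11600).
= 0.29 × 0.38017 = 0.11025.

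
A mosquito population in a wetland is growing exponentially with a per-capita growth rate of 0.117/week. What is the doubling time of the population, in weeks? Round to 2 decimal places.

5.92 weeks

Doubling time t_d = ln(2)/r = 0.6931/0.117 = 5.9243.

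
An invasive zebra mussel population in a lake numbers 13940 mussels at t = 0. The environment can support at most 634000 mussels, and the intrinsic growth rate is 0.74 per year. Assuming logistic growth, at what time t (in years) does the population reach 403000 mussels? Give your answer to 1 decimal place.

5.9 years

A = (K − N₀)/N₀ = (634000 − 13940)/13940 = 44.481.
Solve 634000/(1 + 44.481·e^(−0.74t)) = 403000: 1 + 44.481·e^(−0.74t) = 1.5732, so e^(−0.74t) = 0.0128865.
−0.74·t = ln(0.0128865) = -4.3516, so t = 4.3516/0.74 = 5.8805.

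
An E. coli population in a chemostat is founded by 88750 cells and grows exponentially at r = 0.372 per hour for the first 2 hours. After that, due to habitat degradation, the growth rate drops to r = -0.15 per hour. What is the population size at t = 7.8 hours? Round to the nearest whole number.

Phase 1: N(2) = 88750·e^(0.372×2) = 88750·e^0.744 = 186760.
Phase 2 runs for 7.8 − 2 = 5.8 hours at r = -0.15.
N(7.8) = 186760·e^(-0.15×5.8) = 186760·e^-0.87 = 78243.3.

78243 cells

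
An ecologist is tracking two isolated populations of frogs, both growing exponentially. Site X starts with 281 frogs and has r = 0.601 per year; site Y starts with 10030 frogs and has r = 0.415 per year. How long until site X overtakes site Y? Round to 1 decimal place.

Set 281·e^(0.601t) = 10030·e^(0.415t).
e^((0.601 − 0.415)t) = 10030/281 → e^(0.186·t) = 35.694.
0.186·t = ln(35.694) = 3.575, so t = 3.575/0.186 = 19.22.

19.2 years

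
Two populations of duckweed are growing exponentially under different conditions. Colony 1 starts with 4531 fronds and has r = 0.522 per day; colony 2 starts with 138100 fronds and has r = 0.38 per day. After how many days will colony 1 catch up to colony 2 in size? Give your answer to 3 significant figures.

24.1 days

Set 4531·e^(0.522t) = 138100·e^(0.38t).
e^((0.522 − 0.38)t) = 138100/4531 → e^(0.142·t) = 30.479.
0.142·t = ln(30.479) = 3.417, so t = 3.417/0.142 = 24.064.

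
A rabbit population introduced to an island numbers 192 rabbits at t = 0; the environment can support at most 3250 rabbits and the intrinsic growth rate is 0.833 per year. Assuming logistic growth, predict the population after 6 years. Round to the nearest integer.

A = (K − N₀)/N₀ = (3250 − 192)/192 = 15.927.
N(t) = K/(1 + A·e^(−rt)) = 3250/(1 + 15.927×e^(−0.833×6)).
e^(−4.998) = 0.0067514; denominator = 1 + 15.927×0.0067514 = 1.1075.
N = 3250/1.1075 = 2934.46.

2934 rabbits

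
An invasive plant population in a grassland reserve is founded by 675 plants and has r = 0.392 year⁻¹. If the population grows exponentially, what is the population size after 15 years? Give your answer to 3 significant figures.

242000 plants

N(t) = N₀·e^(rt) = 675 × e^(0.392×15) = 675 × e^5.88.
e^5.88 ≈ 357.81, so N ≈ 675 × 357.81 = 241521.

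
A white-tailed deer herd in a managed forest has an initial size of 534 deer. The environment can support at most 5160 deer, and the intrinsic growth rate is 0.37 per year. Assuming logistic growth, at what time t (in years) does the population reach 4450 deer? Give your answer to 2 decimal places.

10.80 years

A = (K − N₀)/N₀ = (5160 − 534)/534 = 8.6629.
Solve 5160/(1 + 8.6629·e^(−0.37t)) = 4450: 1 + 8.6629·e^(−0.37t) = 1.1596, so e^(−0.37t) = 0.0184176.
−0.37·t = ln(0.0184176) = -3.9944, so t = 3.9944/0.37 = 10.796.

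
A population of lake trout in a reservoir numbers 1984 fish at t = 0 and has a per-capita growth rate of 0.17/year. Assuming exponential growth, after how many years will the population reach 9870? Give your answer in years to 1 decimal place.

9.4 years

Set N₀·e^(rt) = 9870: e^(0.17·t) = 9870/1984 = 4.9748.
0.17·t = ln(4.9748) = 1.6044, so t = 1.6044/0.17 = 9.4376.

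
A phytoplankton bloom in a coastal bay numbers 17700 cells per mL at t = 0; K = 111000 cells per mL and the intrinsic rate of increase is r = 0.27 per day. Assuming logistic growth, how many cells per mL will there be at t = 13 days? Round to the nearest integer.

95889 cells per mL

A = (K − N₀)/N₀ = (111000 − 17700)/17700 = 5.2712.
N(t) = K/(1 + A·e^(−rt)) = 111000/(1 + 5.2712×e^(−0.27×13)).
e^(−3.51) = 0.029897; denominator = 1 + 5.2712×0.029897 = 1.1576.
N = 111000/1.1576 = 95888.7.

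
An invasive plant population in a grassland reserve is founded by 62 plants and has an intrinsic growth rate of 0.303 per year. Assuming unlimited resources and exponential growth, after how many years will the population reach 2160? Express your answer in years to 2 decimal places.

Set N₀·e^(rt) = 2160: e^(0.303·t) = 2160/62 = 34.839.
0.303·t = ln(34.839) = 3.5507, so t = 3.5507/0.303 = 11.719.

11.72 years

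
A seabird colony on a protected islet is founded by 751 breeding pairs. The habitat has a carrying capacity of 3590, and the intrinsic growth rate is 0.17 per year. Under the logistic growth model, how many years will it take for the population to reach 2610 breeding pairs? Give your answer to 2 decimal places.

13.58 years

A = (K − N₀)/N₀ = (3590 − 751)/751 = 3.7803.
Solve 3590/(1 + 3.7803·e^(−0.17t)) = 2610: 1 + 3.7803·e^(−0.17t) = 1.3755, so e^(−0.17t) = 0.0993254.
−0.17·t = ln(0.0993254) = -2.3094, so t = 2.3094/0.17 = 13.584.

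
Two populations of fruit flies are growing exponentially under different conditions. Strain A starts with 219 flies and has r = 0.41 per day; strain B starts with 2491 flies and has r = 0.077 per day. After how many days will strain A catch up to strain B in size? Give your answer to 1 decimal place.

7.3 days

Set 219·e^(0.41t) = 2491·e^(0.077t).
e^((0.41 − 0.077)t) = 2491/219 → e^(0.333·t) = 11.374.
0.333·t = ln(11.374) = 2.4314, so t = 2.4314/0.333 = 7.3014.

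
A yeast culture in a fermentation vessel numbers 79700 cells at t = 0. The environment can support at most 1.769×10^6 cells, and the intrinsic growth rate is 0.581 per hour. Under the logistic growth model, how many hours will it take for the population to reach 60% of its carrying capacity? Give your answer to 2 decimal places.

5.95 hours

A = (K − N₀)/N₀ = (1.769×10^6 − 79700)/79700 = 21.196.
Solve 1.769×10^6/(1 + 21.196·e^(−0.581t)) = 1.0614×10^6: 1 + 21.196·e^(−0.581t) = 1.6667, so e^(−0.581t) = 0.0314529.
−0.581·t = ln(0.0314529) = -3.4593, so t = 3.4593/0.581 = 5.954.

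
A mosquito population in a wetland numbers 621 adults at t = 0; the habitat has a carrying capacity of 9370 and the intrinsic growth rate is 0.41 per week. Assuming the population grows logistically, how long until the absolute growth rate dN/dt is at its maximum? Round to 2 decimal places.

6.45 weeks

Logistic growth is fastest at N = K/2 = 4685.
A = (K − N₀)/N₀ = 14.089. Set K/(1 + A·e^(−rt)) = K/2 → A·e^(−rt) = 1.
e^(−0.41t) = 1/14.089 = 0.0709795, so t = ln(14.089)/0.41 = 2.6454/0.41 = 6.4521.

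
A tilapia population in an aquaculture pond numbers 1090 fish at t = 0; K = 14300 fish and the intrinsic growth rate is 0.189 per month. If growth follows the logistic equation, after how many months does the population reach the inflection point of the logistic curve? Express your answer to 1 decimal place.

Logistic growth is fastest at N = K/2 = 7150.
A = (K − N₀)/N₀ = 12.119. Set K/(1 + A·e^(−rt)) = K/2 → A·e^(−rt) = 1.
e^(−0.189t) = 1/12.119 = 0.0825132, so t = ln(12.119)/0.189 = 2.4948/0.189 = 13.2.

13.2 months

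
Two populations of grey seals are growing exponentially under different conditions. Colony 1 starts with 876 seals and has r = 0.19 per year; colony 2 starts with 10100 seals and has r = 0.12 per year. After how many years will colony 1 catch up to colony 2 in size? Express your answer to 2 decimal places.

Set 876·e^(0.19t) = 10100·e^(0.12t).
e^((0.19 − 0.12)t) = 10100/876 → e^(0.07·t) = 11.53.
0.07·t = ln(11.53) = 2.4449, so t = 2.4449/0.07 = 34.927.

34.93 years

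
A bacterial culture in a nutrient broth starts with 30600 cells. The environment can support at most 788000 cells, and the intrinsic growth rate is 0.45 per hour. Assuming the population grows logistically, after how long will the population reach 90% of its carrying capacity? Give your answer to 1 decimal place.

A = (K − N₀)/N₀ = (788000 − 30600)/30600 = 24.752.
Solve 788000/(1 + 24.752·e^(−0.45t)) = 709200: 1 + 24.752·e^(−0.45t) = 1.1111, so e^(−0.45t) = 0.00448904.
−0.45·t = ln(0.00448904) = -5.4061, so t = 5.4061/0.45 = 12.014.

12.0 hours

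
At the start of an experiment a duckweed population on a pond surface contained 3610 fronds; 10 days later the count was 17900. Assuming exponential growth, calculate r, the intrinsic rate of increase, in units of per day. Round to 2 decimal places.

From N(t) = N₀·e^(rt): e^(r·10) = 17900/3610 = 4.9584.
r·10 = ln(4.9584) = 1.6011, so r = 1.6011/10 = 0.16011.

0.16 per day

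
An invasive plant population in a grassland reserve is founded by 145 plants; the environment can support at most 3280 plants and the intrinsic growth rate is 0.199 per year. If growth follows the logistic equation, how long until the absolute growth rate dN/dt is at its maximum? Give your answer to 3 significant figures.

15.4 years

Logistic growth is fastest at N = K/2 = 1640.
A = (K − N₀)/N₀ = 21.621. Set K/(1 + A·e^(−rt)) = K/2 → A·e^(−rt) = 1.
e^(−0.199t) = 1/21.621 = 0.046252, so t = ln(21.621)/0.199 = 3.0737/0.199 = 15.445.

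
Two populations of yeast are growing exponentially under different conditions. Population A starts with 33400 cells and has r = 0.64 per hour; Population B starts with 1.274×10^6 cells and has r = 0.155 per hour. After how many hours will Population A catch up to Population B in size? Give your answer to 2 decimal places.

Set 33400·e^(0.64t) = 1.274×10^6·e^(0.155t).
e^((0.64 − 0.155)t) = 1.274×10^6/33400 → e^(0.485·t) = 38.144.
0.485·t = ln(38.144) = 3.6414, so t = 3.6414/0.485 = 7.508.

7.51 hours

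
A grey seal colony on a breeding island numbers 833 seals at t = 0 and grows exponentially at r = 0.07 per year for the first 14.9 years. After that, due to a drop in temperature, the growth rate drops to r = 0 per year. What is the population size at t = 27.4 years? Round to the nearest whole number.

2364 seals

Phase 1: N(14.9) = 833·e^(0.07×14.9) = 833·e^1.043 = 2363.82.
Phase 2 runs for 27.4 − 14.9 = 12.5 years at r = 0.
N(27.4) = 2363.82·e^(0×12.5) = 2363.82·e^0 = 2363.82.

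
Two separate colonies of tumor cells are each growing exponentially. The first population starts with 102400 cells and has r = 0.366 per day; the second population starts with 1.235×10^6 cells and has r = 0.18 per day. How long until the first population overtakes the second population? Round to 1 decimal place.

Set 102400·e^(0.366t) = 1.235×10^6·e^(0.18t).
e^((0.366 − 0.18)t) = 1.235×10^6/102400 → e^(0.186·t) = 12.061.
0.186·t = ln(12.061) = 2.4899, so t = 2.4899/0.186 = 13.387.

13.4 days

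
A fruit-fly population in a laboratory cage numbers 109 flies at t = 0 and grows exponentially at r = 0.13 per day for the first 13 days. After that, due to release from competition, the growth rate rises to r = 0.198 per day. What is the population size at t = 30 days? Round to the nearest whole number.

Phase 1: N(13) = 109·e^(0.13×13) = 109·e^1.69 = 590.723.
Phase 2 runs for 30 − 13 = 17 days at r = 0.198.
N(30) = 590.723·e^(0.198×17) = 590.723·e^3.366 = 17108.8.

17109 flies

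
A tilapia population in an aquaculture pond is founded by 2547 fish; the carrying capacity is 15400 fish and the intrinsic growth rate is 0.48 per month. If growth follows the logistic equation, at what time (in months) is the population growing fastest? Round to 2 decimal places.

3.37 months

Logistic growth is fastest at N = K/2 = 7700.
A = (K − N₀)/N₀ = 5.0463. Set K/(1 + A·e^(−rt)) = K/2 → A·e^(−rt) = 1.
e^(−0.48t) = 1/5.0463 = 0.198164, so t = ln(5.0463)/0.48 = 1.6187/0.48 = 3.3722.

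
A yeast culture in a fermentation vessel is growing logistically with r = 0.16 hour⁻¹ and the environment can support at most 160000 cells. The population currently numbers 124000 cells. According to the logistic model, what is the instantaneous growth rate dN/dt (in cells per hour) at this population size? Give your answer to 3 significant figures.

4460 cells per hour

dN/dt = rN(1 − N/K) = 0.16 × 124000 × (1 − 124000/160000).
1 − 124000/160000 = 0.225; dN/dt = 0.16 × 124000 × 0.225 = 4464.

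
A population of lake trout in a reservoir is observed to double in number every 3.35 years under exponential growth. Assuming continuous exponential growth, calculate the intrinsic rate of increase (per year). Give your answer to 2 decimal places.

0.21 per year

r = ln(2)/t_d = 0.6931/3.35 = 0.20691.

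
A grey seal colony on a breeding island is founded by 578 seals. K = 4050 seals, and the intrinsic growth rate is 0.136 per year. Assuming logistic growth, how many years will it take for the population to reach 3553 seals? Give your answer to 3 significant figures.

27.6 years

A = (K − N₀)/N₀ = (4050 − 578)/578 = 6.0069.
Solve 4050/(1 + 6.0069·e^(−0.136t)) = 3553: 1 + 6.0069·e^(−0.136t) = 1.1399, so e^(−0.136t) = 0.0232868.
−0.136·t = ln(0.0232868) = -3.7599, so t = 3.7599/0.136 = 27.646.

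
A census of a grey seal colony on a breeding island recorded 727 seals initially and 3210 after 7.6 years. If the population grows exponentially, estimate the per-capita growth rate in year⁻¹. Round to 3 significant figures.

0.195 per year

From N(t) = N₀·e^(rt): e^(r·7.6) = 3210/727 = 4.4154.
r·7.6 = ln(4.4154) = 1.4851, so r = 1.4851/7.6 = 0.19541.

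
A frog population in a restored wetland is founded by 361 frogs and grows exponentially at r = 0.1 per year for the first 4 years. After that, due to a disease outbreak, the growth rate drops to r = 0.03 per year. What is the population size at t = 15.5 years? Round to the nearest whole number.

760 frogs

Phase 1: N(4) = 361·e^(0.1×4) = 361·e^0.4 = 538.549.
Phase 2 runs for 15.5 − 4 = 11.5 years at r = 0.03.
N(15.5) = 538.549·e^(0.03×11.5) = 538.549·e^0.345 = 760.425.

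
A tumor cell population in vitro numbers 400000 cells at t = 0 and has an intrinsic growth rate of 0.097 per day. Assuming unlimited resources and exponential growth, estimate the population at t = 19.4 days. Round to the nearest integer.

2626125 cells

N(t) = N₀·e^(rt) = 400000 × e^(0.097×19.4) = 400000 × e^1.882.
e^1.882 ≈ 6.5653, so N ≈ 400000 × 6.5653 = 2.626125×10^6.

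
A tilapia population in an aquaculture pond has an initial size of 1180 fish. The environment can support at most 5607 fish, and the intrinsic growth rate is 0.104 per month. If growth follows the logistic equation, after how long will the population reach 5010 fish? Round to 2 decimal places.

A = (K − N₀)/N₀ = (5607 − 1180)/1180 = 3.7517.
Solve 5607/(1 + 3.7517·e^(−0.104t)) = 5010: 1 + 3.7517·e^(−0.104t) = 1.1192, so e^(−0.104t) = 0.0317621.
−0.104·t = ln(0.0317621) = -3.4495, so t = 3.4495/0.104 = 33.168.

33.17 months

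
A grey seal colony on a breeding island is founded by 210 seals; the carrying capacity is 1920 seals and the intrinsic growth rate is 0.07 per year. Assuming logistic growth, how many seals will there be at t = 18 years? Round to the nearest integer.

580 seals

A = (K − N₀)/N₀ = (1920 − 210)/210 = 8.1429.
N(t) = K/(1 + A·e^(−rt)) = 1920/(1 + 8.1429×e^(−0.07×18)).
e^(−1.26) = 0.28365; denominator = 1 + 8.1429×0.28365 = 3.3098.
N = 1920/3.3098 = 580.103.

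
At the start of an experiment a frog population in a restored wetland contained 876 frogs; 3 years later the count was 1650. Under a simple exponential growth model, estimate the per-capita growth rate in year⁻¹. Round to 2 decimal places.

From N(t) = N₀·e^(rt): e^(r·3) = 1650/876 = 1.8836.
r·3 = ln(1.8836) = 0.63316, so r = 0.63316/3 = 0.21105.

0.21 per year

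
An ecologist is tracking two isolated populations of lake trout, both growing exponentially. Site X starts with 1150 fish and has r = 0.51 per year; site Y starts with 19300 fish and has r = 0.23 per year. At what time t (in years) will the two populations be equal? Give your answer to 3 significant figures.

10.1 years

Set 1150·e^(0.51t) = 19300·e^(0.23t).
e^((0.51 − 0.23)t) = 19300/1150 → e^(0.28·t) = 16.783.
0.28·t = ln(16.783) = 2.8203, so t = 2.8203/0.28 = 10.073.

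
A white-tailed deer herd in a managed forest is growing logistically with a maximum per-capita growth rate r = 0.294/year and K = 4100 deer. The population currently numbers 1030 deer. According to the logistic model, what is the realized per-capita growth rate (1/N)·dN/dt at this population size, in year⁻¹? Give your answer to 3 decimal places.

(1/N)·dN/dt = r(1 − N/K) = 0.294 × (1 − 1030/4100).
= 0.294 × 0.74878 = 0.22014.

0.220 per year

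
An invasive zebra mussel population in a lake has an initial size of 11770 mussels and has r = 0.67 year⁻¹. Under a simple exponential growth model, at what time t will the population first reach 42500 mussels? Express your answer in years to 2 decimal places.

1.92 years

Set N₀·e^(rt) = 42500: e^(0.67·t) = 42500/11770 = 3.6109.
0.67·t = ln(3.6109) = 1.284, so t = 1.284/0.67 = 1.9163.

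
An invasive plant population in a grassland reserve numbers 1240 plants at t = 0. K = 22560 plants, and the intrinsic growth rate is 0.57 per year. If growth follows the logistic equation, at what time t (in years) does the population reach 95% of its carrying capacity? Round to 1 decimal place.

A = (K − N₀)/N₀ = (22560 − 1240)/1240 = 17.194.
Solve 22560/(1 + 17.194·e^(−0.57t)) = 21432: 1 + 17.194·e^(−0.57t) = 1.0526, so e^(−0.57t) = 0.00306112.
−0.57·t = ln(0.00306112) = -5.789, so t = 5.789/0.57 = 10.156.

10.2 years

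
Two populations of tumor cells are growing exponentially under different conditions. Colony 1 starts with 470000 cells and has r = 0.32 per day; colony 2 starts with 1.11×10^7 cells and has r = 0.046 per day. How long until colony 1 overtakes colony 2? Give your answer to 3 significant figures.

11.5 days

Set 470000·e^(0.32t) = 1.11×10^7·e^(0.046t).
e^((0.32 − 0.046)t) = 1.11×10^7/470000 → e^(0.274·t) = 23.617.
0.274·t = ln(23.617) = 3.162, so t = 3.162/0.274 = 11.54.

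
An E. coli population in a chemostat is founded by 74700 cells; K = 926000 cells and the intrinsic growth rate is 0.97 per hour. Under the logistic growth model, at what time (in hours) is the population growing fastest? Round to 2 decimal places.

2.51 hours

Logistic growth is fastest at N = K/2 = 463000.
A = (K − N₀)/N₀ = 11.396. Set K/(1 + A·e^(−rt)) = K/2 → A·e^(−rt) = 1.
e^(−0.97t) = 1/11.396 = 0.0877481, so t = ln(11.396)/0.97 = 2.4333/0.97 = 2.5085.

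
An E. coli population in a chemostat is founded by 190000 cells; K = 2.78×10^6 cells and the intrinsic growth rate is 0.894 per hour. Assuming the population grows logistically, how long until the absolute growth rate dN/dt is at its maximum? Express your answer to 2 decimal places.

2.92 hours

Logistic growth is fastest at N = K/2 = 1.39×10^6.
A = (K − N₀)/N₀ = 13.632. Set K/(1 + A·e^(−rt)) = K/2 → A·e^(−rt) = 1.
e^(−0.894t) = 1/13.632 = 0.0733591, so t = ln(13.632)/0.894 = 2.6124/0.894 = 2.9221.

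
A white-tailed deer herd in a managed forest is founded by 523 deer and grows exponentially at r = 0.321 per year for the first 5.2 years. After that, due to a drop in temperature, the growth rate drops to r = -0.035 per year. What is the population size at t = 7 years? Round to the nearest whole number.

Phase 1: N(5.2) = 523·e^(0.321×5.2) = 523·e^1.669 = 2776.04.
Phase 2 runs for 7 − 5.2 = 1.8 years at r = -0.035.
N(7) = 2776.04·e^(-0.035×1.8) = 2776.04·e^-0.063 = 2606.55.

2607 deer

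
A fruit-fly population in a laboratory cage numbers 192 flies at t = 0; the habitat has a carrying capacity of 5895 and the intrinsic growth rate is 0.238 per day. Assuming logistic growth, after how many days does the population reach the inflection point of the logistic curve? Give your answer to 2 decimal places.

Logistic growth is fastest at N = K/2 = 2947.5.
A = (K − N₀)/N₀ = 29.703. Set K/(1 + A·e^(−rt)) = K/2 → A·e^(−rt) = 1.
e^(−0.238t) = 1/29.703 = 0.0336665, so t = ln(29.703)/0.238 = 3.3913/0.238 = 14.249.

14.25 days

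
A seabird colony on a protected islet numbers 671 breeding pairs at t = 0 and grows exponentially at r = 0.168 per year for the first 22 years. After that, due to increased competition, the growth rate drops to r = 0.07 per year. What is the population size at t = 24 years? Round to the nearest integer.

31094 breeding pairs

Phase 1: N(22) = 671·e^(0.168×22) = 671·e^3.696 = 27031.8.
Phase 2 runs for 24 − 22 = 2 years at r = 0.07.
N(24) = 27031.8·e^(0.07×2) = 27031.8·e^0.14 = 31094.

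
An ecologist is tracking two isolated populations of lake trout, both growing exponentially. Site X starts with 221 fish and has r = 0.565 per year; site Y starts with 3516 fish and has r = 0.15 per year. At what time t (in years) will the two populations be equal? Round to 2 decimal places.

Set 221·e^(0.565t) = 3516·e^(0.15t).
e^((0.565 − 0.15)t) = 3516/221 → e^(0.415·t) = 15.91.
0.415·t = ln(15.91) = 2.7669, so t = 2.7669/0.415 = 6.6673.

6.67 years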